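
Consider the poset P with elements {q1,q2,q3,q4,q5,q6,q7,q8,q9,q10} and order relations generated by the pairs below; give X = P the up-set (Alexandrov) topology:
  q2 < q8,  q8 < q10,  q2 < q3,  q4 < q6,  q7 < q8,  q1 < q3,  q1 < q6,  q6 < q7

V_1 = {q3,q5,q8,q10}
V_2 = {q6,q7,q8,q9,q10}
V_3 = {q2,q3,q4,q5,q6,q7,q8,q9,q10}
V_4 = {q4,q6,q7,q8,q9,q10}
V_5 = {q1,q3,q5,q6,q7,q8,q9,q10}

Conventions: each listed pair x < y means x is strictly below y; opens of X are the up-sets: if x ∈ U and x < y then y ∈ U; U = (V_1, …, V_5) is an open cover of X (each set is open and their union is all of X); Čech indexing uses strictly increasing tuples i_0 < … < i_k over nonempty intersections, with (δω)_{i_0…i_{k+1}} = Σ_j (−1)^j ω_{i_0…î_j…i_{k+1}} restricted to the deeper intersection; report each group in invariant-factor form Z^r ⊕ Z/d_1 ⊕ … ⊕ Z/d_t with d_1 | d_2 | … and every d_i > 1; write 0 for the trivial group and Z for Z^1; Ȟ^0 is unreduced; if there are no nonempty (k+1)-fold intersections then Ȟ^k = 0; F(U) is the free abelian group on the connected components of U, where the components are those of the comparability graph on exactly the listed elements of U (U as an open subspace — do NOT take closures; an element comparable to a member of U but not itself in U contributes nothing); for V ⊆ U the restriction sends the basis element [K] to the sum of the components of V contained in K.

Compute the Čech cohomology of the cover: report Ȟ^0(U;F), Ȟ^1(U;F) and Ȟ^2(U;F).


Ȟ^0 ≅ Z^3; Ȟ^1 ≅ Z; Ȟ^2 ≅ 0

nonempty intersections:
  V12={q8,q10} V13={q3,q5,q8,q10} V14={q8,q10} V15={q3,q5,q8,q10} V23={q6,q7,q8,q9,q10} V24={q6,q7,q8,q9,q10} V25={q6,q7,q8,q9,q10} V34={q4,q6,q7,q8,q9,q10} V35={q3,q5,q6,q7,q8,q9,q10} V45={q6,q7,q8,q9,q10}
  V123={q8,q10} V124={q8,q10} V125={q8,q10} V134={q8,q10} V135={q3,q5,q8,q10} V145={q8,q10} V234={q6,q7,q8,q9,q10} V235={q6,q7,q8,q9,q10} V245={q6,q7,q8,q9,q10} V345={q6,q7,q8,q9,q10}
  V1234={q8,q10} V1235={q8,q10} V1245={q8,q10} V1345={q8,q10} V2345={q6,q7,q8,q9,q10}
  V12345={q8,q10}
components per intersection:
  V1: {q3} {q5} {q8,q10}
  V2: {q6,q7,q8,q10} {q9}
  V3: {q2,q3,q4,q6,q7,q8,q10} {q5} {q9}
  V4: {q4,q6,q7,q8,q10} {q9}
  V5: {q1,q3,q6,q7,q8,q10} {q5} {q9}
  V12: {q8,q10}
  V13: {q3} {q5} {q8,q10}
  V14: {q8,q10}
  V15: {q3} {q5} {q8,q10}
  V23: {q6,q7,q8,q10} {q9}
  V24: {q6,q7,q8,q10} {q9}
  V25: {q6,q7,q8,q10} {q9}
  V34: {q4,q6,q7,q8,q10} {q9}
  V35: {q3} {q5} {q6,q7,q8,q10} {q9}
  V45: {q6,q7,q8,q10} {q9}
  V123: {q8,q10}
  V124: {q8,q10}
  V125: {q8,q10}
  V134: {q8,q10}
  V135: {q3} {q5} {q8,q10}
  V145: {q8,q10}
  V234: {q6,q7,q8,q10} {q9}
  V235: {q6,q7,q8,q10} {q9}
  V245: {q6,q7,q8,q10} {q9}
  V345: {q6,q7,q8,q10} {q9}
  V1234: {q8,q10}
  V1235: {q8,q10}
  V1245: {q8,q10}
  V1345: {q8,q10}
  V2345: {q6,q7,q8,q10} {q9}
  V12345: {q8,q10}
C dims 13,22,16,6; δ0: rk 10, SNF 1^10; δ1: rk 11, SNF 1^11; δ2: rk 5, SNF 1^5
Ȟ^0: (13−10)−0=3 ⇒ Z^3
Ȟ^1: (22−11)−10=1 ⇒ Z
Ȟ^2: (16−5)−11=0 ⇒ 0


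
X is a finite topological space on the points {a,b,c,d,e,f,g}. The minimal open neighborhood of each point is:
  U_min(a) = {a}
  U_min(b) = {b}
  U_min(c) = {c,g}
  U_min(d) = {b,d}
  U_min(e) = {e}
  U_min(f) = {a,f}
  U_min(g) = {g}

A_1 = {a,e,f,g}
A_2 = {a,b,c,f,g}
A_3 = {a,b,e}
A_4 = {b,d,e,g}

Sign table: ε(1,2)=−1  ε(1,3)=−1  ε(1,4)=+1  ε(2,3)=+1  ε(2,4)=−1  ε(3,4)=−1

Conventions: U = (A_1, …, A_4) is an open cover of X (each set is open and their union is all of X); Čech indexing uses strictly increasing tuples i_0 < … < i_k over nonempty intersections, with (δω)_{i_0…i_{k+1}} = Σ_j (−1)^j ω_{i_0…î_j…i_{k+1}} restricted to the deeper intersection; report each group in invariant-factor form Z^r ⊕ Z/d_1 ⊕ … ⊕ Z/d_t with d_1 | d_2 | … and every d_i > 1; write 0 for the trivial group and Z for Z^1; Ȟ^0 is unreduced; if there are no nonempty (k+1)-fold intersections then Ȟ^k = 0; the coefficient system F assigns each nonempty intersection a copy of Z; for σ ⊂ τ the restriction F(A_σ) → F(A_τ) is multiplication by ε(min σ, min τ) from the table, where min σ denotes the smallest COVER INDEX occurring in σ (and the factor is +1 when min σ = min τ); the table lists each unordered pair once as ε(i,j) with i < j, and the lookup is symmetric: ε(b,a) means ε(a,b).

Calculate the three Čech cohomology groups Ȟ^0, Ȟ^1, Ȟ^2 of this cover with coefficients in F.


cover nerve:
  A12={a,f,g} A13={a,e} A14={e,g} A23={a,b} A24={b,g} A34={b,e}
  A123={a} A124={g} A134={e} A234={b}
C dims 4,6,4; δ0: rk 3, SNF 1^3; δ1: rk 3, SNF 1^3
Ȟ^0: (4−3)−0=1 ⇒ Z
Ȟ^1: (6−3)−3=0 ⇒ 0
Ȟ^2: (4−0)−3=1 ⇒ Z

Ȟ^0 ≅ Z, Ȟ^1 ≅ 0 and Ȟ^2 ≅ Z


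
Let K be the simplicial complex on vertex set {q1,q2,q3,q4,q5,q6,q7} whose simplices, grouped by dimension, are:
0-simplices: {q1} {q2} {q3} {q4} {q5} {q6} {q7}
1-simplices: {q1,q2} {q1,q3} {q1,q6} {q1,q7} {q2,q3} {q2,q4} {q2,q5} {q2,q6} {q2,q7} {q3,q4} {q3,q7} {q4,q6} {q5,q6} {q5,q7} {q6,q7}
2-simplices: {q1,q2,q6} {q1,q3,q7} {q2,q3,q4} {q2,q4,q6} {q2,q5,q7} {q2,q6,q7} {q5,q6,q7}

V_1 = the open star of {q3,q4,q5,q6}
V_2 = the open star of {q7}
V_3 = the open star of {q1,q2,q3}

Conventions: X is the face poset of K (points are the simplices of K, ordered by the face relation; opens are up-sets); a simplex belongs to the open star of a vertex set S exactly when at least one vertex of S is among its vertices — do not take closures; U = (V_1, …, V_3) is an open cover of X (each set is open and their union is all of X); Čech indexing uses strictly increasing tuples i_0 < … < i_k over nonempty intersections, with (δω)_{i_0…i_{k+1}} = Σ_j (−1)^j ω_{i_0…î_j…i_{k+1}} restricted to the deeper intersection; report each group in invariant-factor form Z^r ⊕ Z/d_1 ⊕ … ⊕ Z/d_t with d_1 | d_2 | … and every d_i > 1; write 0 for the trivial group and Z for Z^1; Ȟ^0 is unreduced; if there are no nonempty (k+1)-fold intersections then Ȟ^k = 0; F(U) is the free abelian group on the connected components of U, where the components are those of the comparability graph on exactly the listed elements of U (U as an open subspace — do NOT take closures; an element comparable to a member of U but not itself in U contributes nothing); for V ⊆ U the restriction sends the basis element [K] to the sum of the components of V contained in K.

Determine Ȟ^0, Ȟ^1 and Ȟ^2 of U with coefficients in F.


intersection data:
  V1={{q3},{q4},{q5},{q6},{q1,q3},{q1,q6},{q2,q3},{q2,q4},{q2,q5},{q2,q6},{q3,q4},{q3,q7},{q4,q6},{q5,q6},{q5,q7},{q6,q7},{q1,q2,q6},{q1,q3,q7},{q2,q3,q4},{q2,q4,q6},{q2,q5,q7},{q2,q6,q7},{q5,q6,q7}} V2={{q7},{q1,q7},{q2,q7},{q3,q7},{q5,q7},{q6,q7},{q1,q3,q7},{q2,q5,q7},{q2,q6,q7},{q5,q6,q7}} V3={{q1},{q2},{q3},{q1,q2},{q1,q3},{q1,q6},{q1,q7},{q2,q3},{q2,q4},{q2,q5},{q2,q6},{q2,q7},{q3,q4},{q3,q7},{q1,q2,q6},{q1,q3,q7},{q2,q3,q4},{q2,q4,q6},{q2,q5,q7},{q2,q6,q7}}
  V12={{q3,q7},{q5,q7},{q6,q7},{q1,q3,q7},{q2,q5,q7},{q2,q6,q7},{q5,q6,q7}} V13={{q3},{q1,q3},{q1,q6},{q2,q3},{q2,q4},{q2,q5},{q2,q6},{q3,q4},{q3,q7},{q1,q2,q6},{q1,q3,q7},{q2,q3,q4},{q2,q4,q6},{q2,q5,q7},{q2,q6,q7}} V23={{q1,q7},{q2,q7},{q3,q7},{q1,q3,q7},{q2,q5,q7},{q2,q6,q7}}
  V123={{q3,q7},{q1,q3,q7},{q2,q5,q7},{q2,q6,q7}}
components per intersection:
  V1: {{q3},{q4},{q5},{q6},{q1,q3},{q1,q6},{q2,q3},{q2,q4},{q2,q5},{q2,q6},{q3,q4},{q3,q7},{q4,q6},{q5,q6},{q5,q7},{q6,q7},{q1,q2,q6},{q1,q3,q7},{q2,q3,q4},{q2,q4,q6},{q2,q5,q7},{q2,q6,q7},{q5,q6,q7}}
  V2: {{q7},{q1,q7},{q2,q7},{q3,q7},{q5,q7},{q6,q7},{q1,q3,q7},{q2,q5,q7},{q2,q6,q7},{q5,q6,q7}}
  V3: {{q1},{q2},{q3},{q1,q2},{q1,q3},{q1,q6},{q1,q7},{q2,q3},{q2,q4},{q2,q5},{q2,q6},{q2,q7},{q3,q4},{q3,q7},{q1,q2,q6},{q1,q3,q7},{q2,q3,q4},{q2,q4,q6},{q2,q5,q7},{q2,q6,q7}}
  V12: {{q3,q7},{q1,q3,q7}} {{q5,q7},{q6,q7},{q2,q5,q7},{q2,q6,q7},{q5,q6,q7}}
  V13: {{q3},{q1,q3},{q1,q6},{q2,q3},{q2,q4},{q2,q6},{q3,q4},{q3,q7},{q1,q2,q6},{q1,q3,q7},{q2,q3,q4},{q2,q4,q6},{q2,q6,q7}} {{q2,q5},{q2,q5,q7}}
  V23: {{q1,q7},{q3,q7},{q1,q3,q7}} {{q2,q7},{q2,q5,q7},{q2,q6,q7}}
  V123: {{q3,q7},{q1,q3,q7}} {{q2,q5,q7}} {{q2,q6,q7}}
C dims 3,6,3; δ0: rk 2, SNF 1^2; δ1: rk 3, SNF 1^3
Ȟ^0 = (3 − 2) − 0 = 1, so Ȟ^0 ≅ Z
Ȟ^1 = (6 − 3) − 2 = 1, so Ȟ^1 ≅ Z
Ȟ^2 = (3 − 0) − 3 = 0, so Ȟ^2 ≅ 0

Ȟ^0 = Z,  Ȟ^1 = Z,  Ȟ^2 = 0


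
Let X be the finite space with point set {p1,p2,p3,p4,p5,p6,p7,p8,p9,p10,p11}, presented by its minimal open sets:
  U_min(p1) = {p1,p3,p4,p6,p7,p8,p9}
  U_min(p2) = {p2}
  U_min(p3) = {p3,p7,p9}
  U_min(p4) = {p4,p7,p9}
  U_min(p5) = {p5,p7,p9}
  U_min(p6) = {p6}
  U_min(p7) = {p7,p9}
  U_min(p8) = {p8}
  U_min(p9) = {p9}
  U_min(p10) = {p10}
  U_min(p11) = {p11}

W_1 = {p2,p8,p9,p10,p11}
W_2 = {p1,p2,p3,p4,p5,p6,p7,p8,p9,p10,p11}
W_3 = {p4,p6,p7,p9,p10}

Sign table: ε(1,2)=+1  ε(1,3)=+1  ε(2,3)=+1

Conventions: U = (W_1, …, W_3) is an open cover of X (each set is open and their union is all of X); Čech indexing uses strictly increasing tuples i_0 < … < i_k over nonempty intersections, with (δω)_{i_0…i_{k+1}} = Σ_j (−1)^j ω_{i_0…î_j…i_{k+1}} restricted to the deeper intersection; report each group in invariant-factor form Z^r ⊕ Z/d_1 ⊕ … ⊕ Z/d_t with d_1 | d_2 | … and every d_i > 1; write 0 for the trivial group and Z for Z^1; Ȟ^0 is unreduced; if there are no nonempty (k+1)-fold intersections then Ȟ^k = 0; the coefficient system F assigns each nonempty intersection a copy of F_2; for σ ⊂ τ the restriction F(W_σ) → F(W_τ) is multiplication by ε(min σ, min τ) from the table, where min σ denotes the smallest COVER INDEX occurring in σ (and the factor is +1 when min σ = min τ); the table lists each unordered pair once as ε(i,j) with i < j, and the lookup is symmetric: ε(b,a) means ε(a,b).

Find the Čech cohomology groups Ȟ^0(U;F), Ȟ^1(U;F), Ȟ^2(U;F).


nonempty overlaps:
  W12={p2,p8,p9,p10,p11} W13={p9,p10} W23={p4,p6,p7,p9,p10}
  W123={p9,p10}
C dims 3,3,1; δ0: rk_F2 2; δ1: rk_F2 1
degree 0: 3−2−0 = 1 → Ȟ^0 ≅ Z/2
degree 1: 3−1−2 = 0 → Ȟ^1 ≅ 0
degree 2: 1−0−1 = 0 → Ȟ^2 ≅ 0

Ȟ^0 = Z/2,  Ȟ^1 = 0,  Ȟ^2 = 0


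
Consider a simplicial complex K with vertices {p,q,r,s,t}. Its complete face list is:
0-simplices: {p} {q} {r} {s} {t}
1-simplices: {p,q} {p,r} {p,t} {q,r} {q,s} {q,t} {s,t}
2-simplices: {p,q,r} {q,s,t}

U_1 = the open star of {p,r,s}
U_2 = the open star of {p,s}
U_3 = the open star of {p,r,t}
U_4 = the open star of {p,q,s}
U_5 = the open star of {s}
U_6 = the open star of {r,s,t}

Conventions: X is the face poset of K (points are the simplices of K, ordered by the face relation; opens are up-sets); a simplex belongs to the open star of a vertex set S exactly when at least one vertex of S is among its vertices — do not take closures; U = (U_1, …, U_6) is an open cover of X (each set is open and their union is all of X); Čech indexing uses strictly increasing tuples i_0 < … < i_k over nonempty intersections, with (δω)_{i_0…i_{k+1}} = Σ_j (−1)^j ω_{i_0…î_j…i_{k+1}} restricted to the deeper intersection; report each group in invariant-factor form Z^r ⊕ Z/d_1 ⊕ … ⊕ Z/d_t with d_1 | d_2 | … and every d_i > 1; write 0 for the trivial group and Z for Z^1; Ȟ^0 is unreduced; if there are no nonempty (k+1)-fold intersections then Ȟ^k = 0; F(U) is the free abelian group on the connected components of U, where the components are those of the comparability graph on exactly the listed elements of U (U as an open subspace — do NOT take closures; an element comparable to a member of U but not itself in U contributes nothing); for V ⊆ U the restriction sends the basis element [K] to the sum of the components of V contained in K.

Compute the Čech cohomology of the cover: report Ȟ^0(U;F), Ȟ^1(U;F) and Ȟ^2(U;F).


Ȟ^0(U;F) ≅ Z, Ȟ^1(U;F) ≅ Z, Ȟ^2(U;F) ≅ 0

intersection data:
  U1={{p},{r},{s},{p,q},{p,r},{p,t},{q,r},{q,s},{s,t},{p,q,r},{q,s,t}} U2={{p},{s},{p,q},{p,r},{p,t},{q,s},{s,t},{p,q,r},{q,s,t}} U3={{p},{r},{t},{p,q},{p,r},{p,t},{q,r},{q,t},{s,t},{p,q,r},{q,s,t}} U4={{p},{q},{s},{p,q},{p,r},{p,t},{q,r},{q,s},{q,t},{s,t},{p,q,r},{q,s,t}} U5={{s},{q,s},{s,t},{q,s,t}} U6={{r},{s},{t},{p,r},{p,t},{q,r},{q,s},{q,t},{s,t},{p,q,r},{q,s,t}}
  U12={{p},{s},{p,q},{p,r},{p,t},{q,s},{s,t},{p,q,r},{q,s,t}} U13={{p},{r},{p,q},{p,r},{p,t},{q,r},{s,t},{p,q,r},{q,s,t}} U14={{p},{s},{p,q},{p,r},{p,t},{q,r},{q,s},{s,t},{p,q,r},{q,s,t}} U15={{s},{q,s},{s,t},{q,s,t}} U16={{r},{s},{p,r},{p,t},{q,r},{q,s},{s,t},{p,q,r},{q,s,t}} U23={{p},{p,q},{p,r},{p,t},{s,t},{p,q,r},{q,s,t}} U24={{p},{s},{p,q},{p,r},{p,t},{q,s},{s,t},{p,q,r},{q,s,t}} U25={{s},{q,s},{s,t},{q,s,t}} U26={{s},{p,r},{p,t},{q,s},{s,t},{p,q,r},{q,s,t}} U34={{p},{p,q},{p,r},{p,t},{q,r},{q,t},{s,t},{p,q,r},{q,s,t}} U35={{s,t},{q,s,t}} U36={{r},{t},{p,r},{p,t},{q,r},{q,t},{s,t},{p,q,r},{q,s,t}} U45={{s},{q,s},{s,t},{q,s,t}} U46={{s},{p,r},{p,t},{q,r},{q,s},{q,t},{s,t},{p,q,r},{q,s,t}} U56={{s},{q,s},{s,t},{q,s,t}}
  U123={{p},{p,q},{p,r},{p,t},{s,t},{p,q,r},{q,s,t}} U124={{p},{s},{p,q},{p,r},{p,t},{q,s},{s,t},{p,q,r},{q,s,t}} U125={{s},{q,s},{s,t},{q,s,t}} U126={{s},{p,r},{p,t},{q,s},{s,t},{p,q,r},{q,s,t}} U134={{p},{p,q},{p,r},{p,t},{q,r},{s,t},{p,q,r},{q,s,t}} U135={{s,t},{q,s,t}} U136={{r},{p,r},{p,t},{q,r},{s,t},{p,q,r},{q,s,t}} U145={{s},{q,s},{s,t},{q,s,t}} U146={{s},{p,r},{p,t},{q,r},{q,s},{s,t},{p,q,r},{q,s,t}} U156={{s},{q,s},{s,t},{q,s,t}} U234={{p},{p,q},{p,r},{p,t},{s,t},{p,q,r},{q,s,t}} U235={{s,t},{q,s,t}} U236={{p,r},{p,t},{s,t},{p,q,r},{q,s,t}} U245={{s},{q,s},{s,t},{q,s,t}} U246={{s},{p,r},{p,t},{q,s},{s,t},{p,q,r},{q,s,t}} U256={{s},{q,s},{s,t},{q,s,t}} U345={{s,t},{q,s,t}} U346={{p,r},{p,t},{q,r},{q,t},{s,t},{p,q,r},{q,s,t}} U356={{s,t},{q,s,t}} U456={{s},{q,s},{s,t},{q,s,t}}
  U1234={{p},{p,q},{p,r},{p,t},{s,t},{p,q,r},{q,s,t}} U1235={{s,t},{q,s,t}} U1236={{p,r},{p,t},{s,t},{p,q,r},{q,s,t}} U1245={{s},{q,s},{s,t},{q,s,t}} U1246={{s},{p,r},{p,t},{q,s},{s,t},{p,q,r},{q,s,t}} U1256={{s},{q,s},{s,t},{q,s,t}} U1345={{s,t},{q,s,t}} U1346={{p,r},{p,t},{q,r},{s,t},{p,q,r},{q,s,t}} U1356={{s,t},{q,s,t}} U1456={{s},{q,s},{s,t},{q,s,t}} U2345={{s,t},{q,s,t}} U2346={{p,r},{p,t},{s,t},{p,q,r},{q,s,t}} U2356={{s,t},{q,s,t}} U2456={{s},{q,s},{s,t},{q,s,t}} U3456={{s,t},{q,s,t}}
  U12345={{s,t},{q,s,t}} U12346={{p,r},{p,t},{s,t},{p,q,r},{q,s,t}} U12356={{s,t},{q,s,t}} U12456={{s},{q,s},{s,t},{q,s,t}} U13456={{s,t},{q,s,t}} U23456={{s,t},{q,s,t}}
  U123456={{s,t},{q,s,t}}
components per intersection:
  U1: {{p},{r},{p,q},{p,r},{p,t},{q,r},{p,q,r}} {{s},{q,s},{s,t},{q,s,t}}
  U2: {{p},{p,q},{p,r},{p,t},{p,q,r}} {{s},{q,s},{s,t},{q,s,t}}
  U3: {{p},{r},{t},{p,q},{p,r},{p,t},{q,r},{q,t},{s,t},{p,q,r},{q,s,t}}
  U4: {{p},{q},{s},{p,q},{p,r},{p,t},{q,r},{q,s},{q,t},{s,t},{p,q,r},{q,s,t}}
  U5: {{s},{q,s},{s,t},{q,s,t}}
  U6: {{r},{p,r},{q,r},{p,q,r}} {{s},{t},{p,t},{q,s},{q,t},{s,t},{q,s,t}}
  U12: {{p},{p,q},{p,r},{p,t},{p,q,r}} {{s},{q,s},{s,t},{q,s,t}}
  U13: {{p},{r},{p,q},{p,r},{p,t},{q,r},{p,q,r}} {{s,t},{q,s,t}}
  U14: {{p},{p,q},{p,r},{p,t},{q,r},{p,q,r}} {{s},{q,s},{s,t},{q,s,t}}
  U15: {{s},{q,s},{s,t},{q,s,t}}
  U16: {{r},{p,r},{q,r},{p,q,r}} {{s},{q,s},{s,t},{q,s,t}} {{p,t}}
  U23: {{p},{p,q},{p,r},{p,t},{p,q,r}} {{s,t},{q,s,t}}
  U24: {{p},{p,q},{p,r},{p,t},{p,q,r}} {{s},{q,s},{s,t},{q,s,t}}
  U25: {{s},{q,s},{s,t},{q,s,t}}
  U26: {{s},{q,s},{s,t},{q,s,t}} {{p,r},{p,q,r}} {{p,t}}
  U34: {{p},{p,q},{p,r},{p,t},{q,r},{p,q,r}} {{q,t},{s,t},{q,s,t}}
  U35: {{s,t},{q,s,t}}
  U36: {{r},{p,r},{q,r},{p,q,r}} {{t},{p,t},{q,t},{s,t},{q,s,t}}
  U45: {{s},{q,s},{s,t},{q,s,t}}
  U46: {{s},{q,s},{q,t},{s,t},{q,s,t}} {{p,r},{q,r},{p,q,r}} {{p,t}}
  U56: {{s},{q,s},{s,t},{q,s,t}}
  U123: {{p},{p,q},{p,r},{p,t},{p,q,r}} {{s,t},{q,s,t}}
  U124: {{p},{p,q},{p,r},{p,t},{p,q,r}} {{s},{q,s},{s,t},{q,s,t}}
  U125: {{s},{q,s},{s,t},{q,s,t}}
  U126: {{s},{q,s},{s,t},{q,s,t}} {{p,r},{p,q,r}} {{p,t}}
  U134: {{p},{p,q},{p,r},{p,t},{q,r},{p,q,r}} {{s,t},{q,s,t}}
  U135: {{s,t},{q,s,t}}
  U136: {{r},{p,r},{q,r},{p,q,r}} {{p,t}} {{s,t},{q,s,t}}
  U145: {{s},{q,s},{s,t},{q,s,t}}
  U146: {{s},{q,s},{s,t},{q,s,t}} {{p,r},{q,r},{p,q,r}} {{p,t}}
  U156: {{s},{q,s},{s,t},{q,s,t}}
  U234: {{p},{p,q},{p,r},{p,t},{p,q,r}} {{s,t},{q,s,t}}
  U235: {{s,t},{q,s,t}}
  U236: {{p,r},{p,q,r}} {{p,t}} {{s,t},{q,s,t}}
  U245: {{s},{q,s},{s,t},{q,s,t}}
  U246: {{s},{q,s},{s,t},{q,s,t}} {{p,r},{p,q,r}} {{p,t}}
  U256: {{s},{q,s},{s,t},{q,s,t}}
  U345: {{s,t},{q,s,t}}
  U346: {{p,r},{q,r},{p,q,r}} {{p,t}} {{q,t},{s,t},{q,s,t}}
  U356: {{s,t},{q,s,t}}
  U456: {{s},{q,s},{s,t},{q,s,t}}
  U1234: {{p},{p,q},{p,r},{p,t},{p,q,r}} {{s,t},{q,s,t}}
  U1235: {{s,t},{q,s,t}}
  U1236: {{p,r},{p,q,r}} {{p,t}} {{s,t},{q,s,t}}
  U1245: {{s},{q,s},{s,t},{q,s,t}}
  U1246: {{s},{q,s},{s,t},{q,s,t}} {{p,r},{p,q,r}} {{p,t}}
  U1256: {{s},{q,s},{s,t},{q,s,t}}
  U1345: {{s,t},{q,s,t}}
  U1346: {{p,r},{q,r},{p,q,r}} {{p,t}} {{s,t},{q,s,t}}
  U1356: {{s,t},{q,s,t}}
  U1456: {{s},{q,s},{s,t},{q,s,t}}
  U2345: {{s,t},{q,s,t}}
  U2346: {{p,r},{p,q,r}} {{p,t}} {{s,t},{q,s,t}}
  U2356: {{s,t},{q,s,t}}
  U2456: {{s},{q,s},{s,t},{q,s,t}}
  U3456: {{s,t},{q,s,t}}
  U12345: {{s,t},{q,s,t}}
  U12346: {{p,r},{p,q,r}} {{p,t}} {{s,t},{q,s,t}}
  U12356: {{s,t},{q,s,t}}
  U12456: {{s},{q,s},{s,t},{q,s,t}}
  U13456: {{s,t},{q,s,t}}
  U23456: {{s,t},{q,s,t}}
  U123456: {{s,t},{q,s,t}}
C dims 9,28,36,24; δ0: rk 8, SNF 1^8; δ1: rk 19, SNF 1^19; δ2: rk 17, SNF 1^17
Ȟ^0 = (9 − 8) − 0 = 1, so Ȟ^0 ≅ Z
Ȟ^1 = (28 − 19) − 8 = 1, so Ȟ^1 ≅ Z
Ȟ^2 = (36 − 17) − 19 = 0, so Ȟ^2 ≅ 0


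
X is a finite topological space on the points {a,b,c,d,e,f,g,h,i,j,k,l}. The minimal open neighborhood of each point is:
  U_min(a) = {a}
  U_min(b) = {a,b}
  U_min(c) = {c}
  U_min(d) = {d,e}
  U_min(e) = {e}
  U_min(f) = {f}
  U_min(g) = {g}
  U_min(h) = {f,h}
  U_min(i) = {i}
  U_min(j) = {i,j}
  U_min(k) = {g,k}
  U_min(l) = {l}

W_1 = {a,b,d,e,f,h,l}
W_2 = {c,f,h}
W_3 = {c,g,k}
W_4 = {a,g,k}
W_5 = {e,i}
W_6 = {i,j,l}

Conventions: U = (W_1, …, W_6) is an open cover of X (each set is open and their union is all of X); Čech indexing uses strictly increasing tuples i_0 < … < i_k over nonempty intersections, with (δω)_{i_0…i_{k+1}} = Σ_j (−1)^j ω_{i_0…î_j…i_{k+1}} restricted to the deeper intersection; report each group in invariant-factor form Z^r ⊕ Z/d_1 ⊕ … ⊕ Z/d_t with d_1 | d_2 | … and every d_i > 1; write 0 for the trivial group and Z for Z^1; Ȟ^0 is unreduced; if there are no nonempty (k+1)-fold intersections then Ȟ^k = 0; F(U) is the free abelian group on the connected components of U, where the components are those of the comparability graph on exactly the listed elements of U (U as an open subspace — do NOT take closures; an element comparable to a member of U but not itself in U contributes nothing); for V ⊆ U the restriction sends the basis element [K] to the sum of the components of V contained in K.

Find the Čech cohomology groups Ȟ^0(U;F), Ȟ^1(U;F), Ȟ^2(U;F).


Ȟ^0(U;F) ≅ Z^7, Ȟ^1(U;F) ≅ 0 and Ȟ^2(U;F) ≅ 0

intersection data:
  W12={f,h} W14={a} W15={e} W16={l} W23={c} W34={g,k} W56={i}
components per intersection:
  W1: {a,b} {d,e} {f,h} {l}
  W2: {c} {f,h}
  W3: {c} {g,k}
  W4: {a} {g,k}
  W5: {e} {i}
  W6: {i,j} {l}
  W12: {f,h}
  W14: {a}
  W15: {e}
  W16: {l}
  W23: {c}
  W34: {g,k}
  W56: {i}
C dims 14,7; δ0: rk 7, SNF 1^7
Ȟ^0 = (14 − 7) − 0 = 7, so Ȟ^0 ≅ Z^7
Ȟ^1 = (7 − 0) − 7 = 0, so Ȟ^1 ≅ 0
Ȟ^2 = (0 − 0) − 0 = 0, so Ȟ^2 ≅ 0


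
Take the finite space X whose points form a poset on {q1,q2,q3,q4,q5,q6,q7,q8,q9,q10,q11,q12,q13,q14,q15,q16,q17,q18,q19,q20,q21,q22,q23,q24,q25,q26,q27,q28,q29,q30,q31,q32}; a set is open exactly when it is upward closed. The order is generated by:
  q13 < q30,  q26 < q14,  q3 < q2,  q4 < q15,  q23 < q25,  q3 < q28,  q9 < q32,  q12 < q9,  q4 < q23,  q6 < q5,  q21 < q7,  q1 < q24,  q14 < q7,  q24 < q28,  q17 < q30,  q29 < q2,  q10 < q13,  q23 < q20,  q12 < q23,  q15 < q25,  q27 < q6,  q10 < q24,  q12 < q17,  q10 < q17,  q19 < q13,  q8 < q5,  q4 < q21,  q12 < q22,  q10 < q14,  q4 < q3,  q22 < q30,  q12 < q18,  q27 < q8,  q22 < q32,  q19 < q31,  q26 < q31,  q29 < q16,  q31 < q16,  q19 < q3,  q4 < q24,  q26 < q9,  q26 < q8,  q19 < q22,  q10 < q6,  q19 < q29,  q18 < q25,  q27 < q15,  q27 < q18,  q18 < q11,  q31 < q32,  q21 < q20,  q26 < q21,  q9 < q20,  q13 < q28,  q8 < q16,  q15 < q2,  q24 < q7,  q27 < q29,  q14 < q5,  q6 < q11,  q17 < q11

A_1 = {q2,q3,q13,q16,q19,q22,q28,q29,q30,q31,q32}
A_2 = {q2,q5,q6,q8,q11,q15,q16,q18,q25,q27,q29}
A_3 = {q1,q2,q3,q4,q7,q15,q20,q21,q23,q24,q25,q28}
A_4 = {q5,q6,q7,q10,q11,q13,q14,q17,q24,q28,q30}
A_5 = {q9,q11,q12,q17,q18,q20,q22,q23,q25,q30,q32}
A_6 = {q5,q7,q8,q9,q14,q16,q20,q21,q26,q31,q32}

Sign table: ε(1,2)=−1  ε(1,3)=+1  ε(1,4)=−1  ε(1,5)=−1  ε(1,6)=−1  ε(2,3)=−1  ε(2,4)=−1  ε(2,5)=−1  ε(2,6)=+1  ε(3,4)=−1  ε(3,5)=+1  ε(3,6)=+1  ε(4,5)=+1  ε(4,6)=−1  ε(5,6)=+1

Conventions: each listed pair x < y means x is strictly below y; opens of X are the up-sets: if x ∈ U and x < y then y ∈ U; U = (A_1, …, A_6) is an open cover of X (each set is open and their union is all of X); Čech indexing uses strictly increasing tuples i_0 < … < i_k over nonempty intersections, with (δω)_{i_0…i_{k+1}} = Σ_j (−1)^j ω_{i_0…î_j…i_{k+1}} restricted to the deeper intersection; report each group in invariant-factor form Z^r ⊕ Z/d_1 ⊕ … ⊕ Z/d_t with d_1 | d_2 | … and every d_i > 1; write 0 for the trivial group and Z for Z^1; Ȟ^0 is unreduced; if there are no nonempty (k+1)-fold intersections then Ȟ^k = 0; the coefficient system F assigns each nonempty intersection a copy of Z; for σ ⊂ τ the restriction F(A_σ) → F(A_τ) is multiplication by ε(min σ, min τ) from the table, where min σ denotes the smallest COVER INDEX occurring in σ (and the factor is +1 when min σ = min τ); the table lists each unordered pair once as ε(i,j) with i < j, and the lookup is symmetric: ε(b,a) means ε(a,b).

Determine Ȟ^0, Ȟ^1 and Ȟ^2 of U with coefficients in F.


nonempty intersections:
  A12={q2,q16,q29} A13={q2,q3,q28} A14={q13,q28,q30} A15={q22,q30,q32} A16={q16,q31,q32} A23={q2,q15,q25} A24={q5,q6,q11} A25={q11,q18,q25} A26={q5,q8,q16} A34={q7,q24,q28} A35={q20,q23,q25} A36={q7,q20,q21} A45={q11,q17,q30} A46={q5,q7,q14} A56={q9,q20,q32}
  A123={q2} A126={q16} A134={q28} A145={q30} A156={q32} A235={q25} A245={q11} A246={q5} A346={q7} A356={q20}
C dims 6,15,10; δ0: rk 6, SNF 1^5·2; δ1: rk 9, SNF 1^9
Ȟ^0: (6−6)−0=0 ⇒ 0
Ȟ^1: (15−9)−6=0 plus torsion [2] ⇒ Z/2
Ȟ^2: (10−0)−9=1 ⇒ Z

Ȟ^0 ≅ 0, Ȟ^1 ≅ Z/2, Ȟ^2 ≅ Z


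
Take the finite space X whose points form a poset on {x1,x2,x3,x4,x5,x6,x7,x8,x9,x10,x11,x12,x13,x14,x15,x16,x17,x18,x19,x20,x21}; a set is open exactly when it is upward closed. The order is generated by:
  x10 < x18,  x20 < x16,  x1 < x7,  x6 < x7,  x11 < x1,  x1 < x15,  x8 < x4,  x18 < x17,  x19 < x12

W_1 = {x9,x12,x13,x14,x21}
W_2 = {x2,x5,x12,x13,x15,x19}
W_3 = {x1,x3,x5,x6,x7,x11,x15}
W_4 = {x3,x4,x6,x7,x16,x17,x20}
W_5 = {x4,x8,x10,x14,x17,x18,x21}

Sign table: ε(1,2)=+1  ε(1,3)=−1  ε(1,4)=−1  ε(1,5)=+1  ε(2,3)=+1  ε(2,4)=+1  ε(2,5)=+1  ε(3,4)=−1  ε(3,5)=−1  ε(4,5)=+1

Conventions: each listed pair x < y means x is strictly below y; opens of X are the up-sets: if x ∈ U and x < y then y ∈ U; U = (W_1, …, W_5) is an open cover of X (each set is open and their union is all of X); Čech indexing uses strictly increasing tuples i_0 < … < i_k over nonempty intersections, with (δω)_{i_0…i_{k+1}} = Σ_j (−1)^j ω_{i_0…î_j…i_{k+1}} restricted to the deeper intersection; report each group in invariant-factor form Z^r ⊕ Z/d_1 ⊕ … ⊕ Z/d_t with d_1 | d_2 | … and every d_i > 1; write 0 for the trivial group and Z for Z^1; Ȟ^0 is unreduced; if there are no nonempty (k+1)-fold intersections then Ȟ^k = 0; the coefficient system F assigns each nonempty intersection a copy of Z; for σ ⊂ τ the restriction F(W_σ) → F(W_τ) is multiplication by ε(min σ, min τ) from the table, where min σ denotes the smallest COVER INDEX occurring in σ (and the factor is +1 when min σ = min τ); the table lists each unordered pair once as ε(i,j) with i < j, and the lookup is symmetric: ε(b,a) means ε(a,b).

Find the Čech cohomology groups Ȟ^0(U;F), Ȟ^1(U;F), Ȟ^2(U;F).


nerve simplices:
  W12={x12,x13} W15={x14,x21} W23={x5,x15} W34={x3,x6,x7} W45={x4,x17}
C dims 5,5; δ0: rk 5, SNF 1^4·2
degree 0: 5−5−0 = 0 → Ȟ^0 ≅ 0
degree 1: 5−0−5 = 0 plus torsion [2] → Ȟ^1 ≅ Z/2
degree 2: 0−0−0 = 0 → Ȟ^2 ≅ 0

Ȟ^0 = 0; Ȟ^1 = Z/2; Ȟ^2 = 0


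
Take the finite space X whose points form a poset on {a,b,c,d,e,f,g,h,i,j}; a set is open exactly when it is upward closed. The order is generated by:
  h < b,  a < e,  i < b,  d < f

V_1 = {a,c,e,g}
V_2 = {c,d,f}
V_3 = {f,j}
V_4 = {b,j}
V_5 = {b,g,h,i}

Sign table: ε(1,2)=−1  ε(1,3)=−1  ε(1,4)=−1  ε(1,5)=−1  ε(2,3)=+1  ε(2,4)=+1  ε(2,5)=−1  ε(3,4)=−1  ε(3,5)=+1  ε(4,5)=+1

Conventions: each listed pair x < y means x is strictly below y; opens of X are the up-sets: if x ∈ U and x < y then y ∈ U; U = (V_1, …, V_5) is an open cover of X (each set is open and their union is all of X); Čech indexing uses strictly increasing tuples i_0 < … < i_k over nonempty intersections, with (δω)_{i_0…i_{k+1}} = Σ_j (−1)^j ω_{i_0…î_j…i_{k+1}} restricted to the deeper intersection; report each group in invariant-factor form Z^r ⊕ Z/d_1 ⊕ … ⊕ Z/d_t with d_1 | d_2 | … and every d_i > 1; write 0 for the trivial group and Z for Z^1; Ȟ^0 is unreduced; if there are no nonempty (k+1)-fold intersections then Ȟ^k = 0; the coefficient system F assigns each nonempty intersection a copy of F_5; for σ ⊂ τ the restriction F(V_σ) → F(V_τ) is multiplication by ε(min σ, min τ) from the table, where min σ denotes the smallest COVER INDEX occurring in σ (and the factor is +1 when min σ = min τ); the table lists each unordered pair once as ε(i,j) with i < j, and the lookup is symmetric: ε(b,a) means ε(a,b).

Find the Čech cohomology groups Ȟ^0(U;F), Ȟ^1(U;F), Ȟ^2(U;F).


Ȟ^0 ≅ 0; Ȟ^1 ≅ 0; Ȟ^2 ≅ 0

intersection data:
  V12={c} V15={g} V23={f} V34={j} V45={b}
C dims 5,5; δ0: rk_F5 5
Ȟ^0 = (5 − 5) − 0 = 0, so Ȟ^0 ≅ 0
Ȟ^1 = (5 − 0) − 5 = 0, so Ȟ^1 ≅ 0
Ȟ^2 = (0 − 0) − 0 = 0, so Ȟ^2 ≅ 0


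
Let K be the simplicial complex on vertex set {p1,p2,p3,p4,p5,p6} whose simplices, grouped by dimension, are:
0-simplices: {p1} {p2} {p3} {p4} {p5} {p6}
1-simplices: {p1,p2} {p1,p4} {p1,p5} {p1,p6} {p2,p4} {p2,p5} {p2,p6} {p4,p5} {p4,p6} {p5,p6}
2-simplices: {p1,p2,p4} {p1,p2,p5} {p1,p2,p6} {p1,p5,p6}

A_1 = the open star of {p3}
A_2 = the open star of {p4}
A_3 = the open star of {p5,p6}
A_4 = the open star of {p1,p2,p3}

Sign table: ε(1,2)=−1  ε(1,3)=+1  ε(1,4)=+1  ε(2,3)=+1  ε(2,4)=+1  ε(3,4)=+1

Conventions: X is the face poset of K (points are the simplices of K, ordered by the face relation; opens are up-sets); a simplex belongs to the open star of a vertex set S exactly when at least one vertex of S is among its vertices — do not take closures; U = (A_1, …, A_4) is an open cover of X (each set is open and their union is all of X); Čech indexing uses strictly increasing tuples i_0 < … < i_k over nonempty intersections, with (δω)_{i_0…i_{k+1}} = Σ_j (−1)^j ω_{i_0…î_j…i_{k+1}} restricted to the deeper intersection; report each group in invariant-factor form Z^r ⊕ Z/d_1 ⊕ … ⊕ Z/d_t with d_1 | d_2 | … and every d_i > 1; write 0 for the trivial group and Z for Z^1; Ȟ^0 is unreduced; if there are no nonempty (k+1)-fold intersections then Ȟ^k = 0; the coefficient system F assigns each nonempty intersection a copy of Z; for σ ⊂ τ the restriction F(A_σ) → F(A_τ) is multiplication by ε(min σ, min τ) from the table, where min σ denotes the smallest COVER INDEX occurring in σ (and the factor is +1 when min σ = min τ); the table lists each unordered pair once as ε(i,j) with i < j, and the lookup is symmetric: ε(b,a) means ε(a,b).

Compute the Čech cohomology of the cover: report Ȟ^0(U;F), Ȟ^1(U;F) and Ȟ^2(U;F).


nerve simplices:
  A1={{p3}} A2={{p4},{p1,p4},{p2,p4},{p4,p5},{p4,p6},{p1,p2,p4}} A3={{p5},{p6},{p1,p5},{p1,p6},{p2,p5},{p2,p6},{p4,p5},{p4,p6},{p5,p6},{p1,p2,p5},{p1,p2,p6},{p1,p5,p6}} A4={{p1},{p2},{p3},{p1,p2},{p1,p4},{p1,p5},{p1,p6},{p2,p4},{p2,p5},{p2,p6},{p1,p2,p4},{p1,p2,p5},{p1,p2,p6},{p1,p5,p6}}
  A14={{p3}} A23={{p4,p5},{p4,p6}} A24={{p1,p4},{p2,p4},{p1,p2,p4}} A34={{p1,p5},{p1,p6},{p2,p5},{p2,p6},{p1,p2,p5},{p1,p2,p6},{p1,p5,p6}}
C dims 4,4; δ0: rk 3, SNF 1^3
degree 0: 4−3−0 = 1 → Ȟ^0 ≅ Z
degree 1: 4−0−3 = 1 → Ȟ^1 ≅ Z
degree 2: 0−0−0 = 0 → Ȟ^2 ≅ 0

Ȟ^0 = Z; Ȟ^1 = Z; Ȟ^2 = 0


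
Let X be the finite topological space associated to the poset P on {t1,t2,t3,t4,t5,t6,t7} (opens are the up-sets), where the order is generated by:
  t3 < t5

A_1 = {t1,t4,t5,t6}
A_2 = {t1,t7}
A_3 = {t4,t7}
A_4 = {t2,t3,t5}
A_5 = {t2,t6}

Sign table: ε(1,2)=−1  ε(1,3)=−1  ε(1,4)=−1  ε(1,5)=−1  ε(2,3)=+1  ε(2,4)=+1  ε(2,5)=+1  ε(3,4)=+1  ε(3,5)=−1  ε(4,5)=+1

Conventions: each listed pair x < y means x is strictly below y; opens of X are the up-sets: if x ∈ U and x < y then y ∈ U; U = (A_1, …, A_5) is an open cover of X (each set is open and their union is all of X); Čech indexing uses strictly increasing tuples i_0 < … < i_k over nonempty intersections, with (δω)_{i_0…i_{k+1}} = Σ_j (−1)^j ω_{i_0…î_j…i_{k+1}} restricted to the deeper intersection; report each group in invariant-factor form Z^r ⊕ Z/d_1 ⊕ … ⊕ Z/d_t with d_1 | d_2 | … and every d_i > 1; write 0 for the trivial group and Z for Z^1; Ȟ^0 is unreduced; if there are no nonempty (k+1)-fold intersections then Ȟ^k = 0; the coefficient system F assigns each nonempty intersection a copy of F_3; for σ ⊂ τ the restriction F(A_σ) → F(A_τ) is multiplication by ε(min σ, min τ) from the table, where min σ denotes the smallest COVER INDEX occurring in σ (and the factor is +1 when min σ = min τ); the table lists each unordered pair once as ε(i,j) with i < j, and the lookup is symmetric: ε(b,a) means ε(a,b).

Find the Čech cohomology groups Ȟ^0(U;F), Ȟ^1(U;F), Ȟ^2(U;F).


nonempty overlaps:
  A12={t1} A13={t4} A14={t5} A15={t6} A23={t7} A45={t2}
C dims 5,6; δ0: rk_F3 4
degree 0: 5−4−0 = 1 → Ȟ^0 ≅ Z/3
degree 1: 6−0−4 = 2 → Ȟ^1 ≅ Z/3 ⊕ Z/3
degree 2: 0−0−0 = 0 → Ȟ^2 ≅ 0

Ȟ^0(U;F) ≅ Z/3; Ȟ^1(U;F) ≅ Z/3 ⊕ Z/3; Ȟ^2(U;F) ≅ 0


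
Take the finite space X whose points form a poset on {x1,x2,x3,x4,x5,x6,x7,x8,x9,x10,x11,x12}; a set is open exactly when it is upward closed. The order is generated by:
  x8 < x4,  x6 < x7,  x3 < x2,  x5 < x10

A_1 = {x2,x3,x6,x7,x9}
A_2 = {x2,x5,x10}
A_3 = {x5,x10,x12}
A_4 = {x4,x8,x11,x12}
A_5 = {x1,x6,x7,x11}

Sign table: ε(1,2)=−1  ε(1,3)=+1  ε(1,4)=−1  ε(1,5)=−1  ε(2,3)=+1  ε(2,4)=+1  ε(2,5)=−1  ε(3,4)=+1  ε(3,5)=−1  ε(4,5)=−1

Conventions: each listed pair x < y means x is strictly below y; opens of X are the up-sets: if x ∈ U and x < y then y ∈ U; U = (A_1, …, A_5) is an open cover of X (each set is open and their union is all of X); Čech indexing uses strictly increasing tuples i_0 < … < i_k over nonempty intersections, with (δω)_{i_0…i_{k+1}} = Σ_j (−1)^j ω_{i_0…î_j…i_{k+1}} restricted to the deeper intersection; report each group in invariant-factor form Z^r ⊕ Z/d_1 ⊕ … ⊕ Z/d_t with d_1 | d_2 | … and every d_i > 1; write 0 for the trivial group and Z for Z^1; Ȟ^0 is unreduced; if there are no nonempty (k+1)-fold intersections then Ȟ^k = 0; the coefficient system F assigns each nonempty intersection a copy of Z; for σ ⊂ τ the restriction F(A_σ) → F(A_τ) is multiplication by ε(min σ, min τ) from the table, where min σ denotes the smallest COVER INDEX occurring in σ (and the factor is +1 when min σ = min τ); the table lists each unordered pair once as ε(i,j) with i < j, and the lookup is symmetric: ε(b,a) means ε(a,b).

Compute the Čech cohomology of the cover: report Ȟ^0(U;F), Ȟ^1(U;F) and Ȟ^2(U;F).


Ȟ^0 = 0, Ȟ^1 = Z/2, Ȟ^2 = 0

cover nerve:
  A12={x2} A15={x6,x7} A23={x5,x10} A34={x12} A45={x11}
C dims 5,5; δ0: rk 5, SNF 1^4·2
Ȟ^0: (5−5)−0=0 ⇒ 0
Ȟ^1: (5−0)−5=0 plus torsion [2] ⇒ Z/2
Ȟ^2: (0−0)−0=0 ⇒ 0


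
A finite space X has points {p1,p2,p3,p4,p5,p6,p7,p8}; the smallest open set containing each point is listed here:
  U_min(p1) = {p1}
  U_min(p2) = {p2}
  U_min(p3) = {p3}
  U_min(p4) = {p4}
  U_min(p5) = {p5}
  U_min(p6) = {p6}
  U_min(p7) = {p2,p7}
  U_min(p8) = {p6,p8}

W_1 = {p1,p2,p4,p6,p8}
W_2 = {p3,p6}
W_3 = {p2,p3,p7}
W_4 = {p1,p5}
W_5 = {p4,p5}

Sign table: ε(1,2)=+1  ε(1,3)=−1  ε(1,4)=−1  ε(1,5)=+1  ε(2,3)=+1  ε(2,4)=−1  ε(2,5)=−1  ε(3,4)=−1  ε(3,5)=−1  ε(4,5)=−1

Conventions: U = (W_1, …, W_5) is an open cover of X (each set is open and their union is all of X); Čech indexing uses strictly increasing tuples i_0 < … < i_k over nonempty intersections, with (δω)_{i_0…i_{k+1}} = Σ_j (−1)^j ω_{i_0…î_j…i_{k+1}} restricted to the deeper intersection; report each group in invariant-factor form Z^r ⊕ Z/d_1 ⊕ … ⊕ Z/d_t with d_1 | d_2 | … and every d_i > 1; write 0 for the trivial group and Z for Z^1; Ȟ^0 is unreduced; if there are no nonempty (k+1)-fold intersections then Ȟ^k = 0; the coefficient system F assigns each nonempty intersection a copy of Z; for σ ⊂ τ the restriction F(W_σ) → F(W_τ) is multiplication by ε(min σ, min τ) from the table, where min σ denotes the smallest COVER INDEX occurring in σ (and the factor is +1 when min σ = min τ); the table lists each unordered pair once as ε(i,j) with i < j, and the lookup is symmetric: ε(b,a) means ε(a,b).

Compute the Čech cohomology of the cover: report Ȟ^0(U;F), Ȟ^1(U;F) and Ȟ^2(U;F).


Ȟ^0 = 0,  Ȟ^1 = Z ⊕ Z/2,  Ȟ^2 = 0

nerve simplices:
  W12={p6} W13={p2} W14={p1} W15={p4} W23={p3} W45={p5}
C dims 5,6; δ0: rk 5, SNF 1^4·2
degree 0: 5−5−0 = 0 → Ȟ^0 ≅ 0
degree 1: 6−0−5 = 1 plus torsion [2] → Ȟ^1 ≅ Z ⊕ Z/2
degree 2: 0−0−0 = 0 → Ȟ^2 ≅ 0


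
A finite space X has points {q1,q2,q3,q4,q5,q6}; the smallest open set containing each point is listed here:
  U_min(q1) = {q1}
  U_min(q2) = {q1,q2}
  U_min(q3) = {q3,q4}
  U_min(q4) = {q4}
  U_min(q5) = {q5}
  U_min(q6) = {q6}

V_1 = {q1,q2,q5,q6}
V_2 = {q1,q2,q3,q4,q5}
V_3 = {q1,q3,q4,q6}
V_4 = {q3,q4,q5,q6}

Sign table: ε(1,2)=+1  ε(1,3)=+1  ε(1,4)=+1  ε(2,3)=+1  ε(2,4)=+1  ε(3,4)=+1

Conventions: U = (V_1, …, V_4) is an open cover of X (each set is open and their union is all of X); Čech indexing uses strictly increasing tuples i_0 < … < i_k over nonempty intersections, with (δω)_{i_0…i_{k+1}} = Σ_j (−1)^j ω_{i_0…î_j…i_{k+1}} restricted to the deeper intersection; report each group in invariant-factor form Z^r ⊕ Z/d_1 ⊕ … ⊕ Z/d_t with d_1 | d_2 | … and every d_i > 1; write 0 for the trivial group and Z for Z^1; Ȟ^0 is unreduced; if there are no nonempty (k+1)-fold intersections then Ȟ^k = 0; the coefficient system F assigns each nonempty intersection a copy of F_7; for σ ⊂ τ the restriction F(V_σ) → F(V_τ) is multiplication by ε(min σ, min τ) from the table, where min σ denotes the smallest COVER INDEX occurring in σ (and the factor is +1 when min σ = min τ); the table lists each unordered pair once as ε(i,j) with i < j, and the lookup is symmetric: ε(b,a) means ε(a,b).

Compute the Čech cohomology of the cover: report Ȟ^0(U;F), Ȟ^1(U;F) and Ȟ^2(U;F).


Ȟ^0(U;F) ≅ Z/7,  Ȟ^1(U;F) ≅ 0,  Ȟ^2(U;F) ≅ Z/7

nerve of the cover:
  V12={q1,q2,q5} V13={q1,q6} V14={q5,q6} V23={q1,q3,q4} V24={q3,q4,q5} V34={q3,q4,q6}
  V123={q1} V124={q5} V134={q6} V234={q3,q4}
C dims 4,6,4; δ0: rk_F7 3; δ1: rk_F7 3
Ȟ^0 = (4 − 3) − 0 = 1, so Ȟ^0 ≅ Z/7
Ȟ^1 = (6 − 3) − 3 = 0, so Ȟ^1 ≅ 0
Ȟ^2 = (4 − 0) − 3 = 1, so Ȟ^2 ≅ Z/7


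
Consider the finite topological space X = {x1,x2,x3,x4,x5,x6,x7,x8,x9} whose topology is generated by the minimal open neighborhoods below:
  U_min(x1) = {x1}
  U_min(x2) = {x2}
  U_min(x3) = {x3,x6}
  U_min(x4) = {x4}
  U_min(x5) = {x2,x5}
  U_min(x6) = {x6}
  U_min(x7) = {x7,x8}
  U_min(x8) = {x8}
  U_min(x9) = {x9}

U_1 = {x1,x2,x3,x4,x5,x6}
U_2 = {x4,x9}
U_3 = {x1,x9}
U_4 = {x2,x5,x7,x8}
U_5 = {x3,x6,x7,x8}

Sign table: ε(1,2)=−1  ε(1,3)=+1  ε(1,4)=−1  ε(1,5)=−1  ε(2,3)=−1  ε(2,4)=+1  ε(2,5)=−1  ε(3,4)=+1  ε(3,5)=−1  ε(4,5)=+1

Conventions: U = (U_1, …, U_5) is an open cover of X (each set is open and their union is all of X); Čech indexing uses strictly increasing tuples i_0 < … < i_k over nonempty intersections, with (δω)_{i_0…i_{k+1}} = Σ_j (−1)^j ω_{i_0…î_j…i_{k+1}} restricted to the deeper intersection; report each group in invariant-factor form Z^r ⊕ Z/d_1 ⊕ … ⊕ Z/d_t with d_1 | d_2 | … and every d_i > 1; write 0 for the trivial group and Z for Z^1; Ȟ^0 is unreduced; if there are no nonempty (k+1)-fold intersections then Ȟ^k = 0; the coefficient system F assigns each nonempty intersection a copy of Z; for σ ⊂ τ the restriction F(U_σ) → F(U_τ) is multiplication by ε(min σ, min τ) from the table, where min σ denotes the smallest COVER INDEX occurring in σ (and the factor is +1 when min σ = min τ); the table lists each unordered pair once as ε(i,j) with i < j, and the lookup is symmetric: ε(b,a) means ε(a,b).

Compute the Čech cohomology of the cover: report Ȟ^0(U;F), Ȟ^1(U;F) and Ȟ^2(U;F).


Ȟ^0 ≅ Z, Ȟ^1 ≅ Z^2, Ȟ^2 ≅ 0

intersection data:
  U12={x4} U13={x1} U14={x2,x5} U15={x3,x6} U23={x9} U45={x7,x8}
C dims 5,6; δ0: rk 4, SNF 1^4
Ȟ^0 = (5 − 4) − 0 = 1, so Ȟ^0 ≅ Z
Ȟ^1 = (6 − 0) − 4 = 2, so Ȟ^1 ≅ Z^2
Ȟ^2 = (0 − 0) − 0 = 0, so Ȟ^2 ≅ 0


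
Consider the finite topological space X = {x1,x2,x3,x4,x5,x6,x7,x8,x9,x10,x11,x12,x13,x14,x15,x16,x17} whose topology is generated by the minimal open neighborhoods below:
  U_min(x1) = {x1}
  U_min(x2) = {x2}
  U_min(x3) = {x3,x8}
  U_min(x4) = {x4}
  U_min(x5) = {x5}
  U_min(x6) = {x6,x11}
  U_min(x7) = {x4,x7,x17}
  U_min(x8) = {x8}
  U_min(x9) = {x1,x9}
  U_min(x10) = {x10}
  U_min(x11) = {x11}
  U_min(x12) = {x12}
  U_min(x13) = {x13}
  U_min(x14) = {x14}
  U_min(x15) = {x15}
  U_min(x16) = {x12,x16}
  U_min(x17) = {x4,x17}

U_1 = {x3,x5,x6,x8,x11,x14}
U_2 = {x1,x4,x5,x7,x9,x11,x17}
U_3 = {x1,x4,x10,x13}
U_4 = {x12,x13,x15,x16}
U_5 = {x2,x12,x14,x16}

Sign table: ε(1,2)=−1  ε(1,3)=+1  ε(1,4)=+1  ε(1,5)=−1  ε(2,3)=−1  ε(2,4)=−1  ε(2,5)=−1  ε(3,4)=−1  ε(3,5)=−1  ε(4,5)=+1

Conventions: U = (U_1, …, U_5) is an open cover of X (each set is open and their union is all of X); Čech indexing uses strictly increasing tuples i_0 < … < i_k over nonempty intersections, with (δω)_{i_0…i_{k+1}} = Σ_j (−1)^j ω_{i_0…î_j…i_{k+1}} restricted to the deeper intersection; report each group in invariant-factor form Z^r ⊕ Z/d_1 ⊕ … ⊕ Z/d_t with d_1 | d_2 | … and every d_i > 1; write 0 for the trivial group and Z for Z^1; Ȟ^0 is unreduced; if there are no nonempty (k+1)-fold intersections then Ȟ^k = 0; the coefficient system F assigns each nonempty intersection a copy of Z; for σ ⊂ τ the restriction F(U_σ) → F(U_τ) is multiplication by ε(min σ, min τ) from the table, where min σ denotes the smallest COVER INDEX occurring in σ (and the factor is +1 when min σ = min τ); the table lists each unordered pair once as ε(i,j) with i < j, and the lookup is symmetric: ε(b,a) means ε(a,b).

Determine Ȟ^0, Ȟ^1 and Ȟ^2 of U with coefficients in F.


Ȟ^0(U;F) ≅ Z, Ȟ^1(U;F) ≅ Z and Ȟ^2(U;F) ≅ 0

nerve simplices:
  U12={x5,x11} U15={x14} U23={x1,x4} U34={x13} U45={x12,x16}
C dims 5,5; δ0: rk 4, SNF 1^4
degree 0: 5−4−0 = 1 → Ȟ^0 ≅ Z
degree 1: 5−0−4 = 1 → Ȟ^1 ≅ Z
degree 2: 0−0−0 = 0 → Ȟ^2 ≅ 0


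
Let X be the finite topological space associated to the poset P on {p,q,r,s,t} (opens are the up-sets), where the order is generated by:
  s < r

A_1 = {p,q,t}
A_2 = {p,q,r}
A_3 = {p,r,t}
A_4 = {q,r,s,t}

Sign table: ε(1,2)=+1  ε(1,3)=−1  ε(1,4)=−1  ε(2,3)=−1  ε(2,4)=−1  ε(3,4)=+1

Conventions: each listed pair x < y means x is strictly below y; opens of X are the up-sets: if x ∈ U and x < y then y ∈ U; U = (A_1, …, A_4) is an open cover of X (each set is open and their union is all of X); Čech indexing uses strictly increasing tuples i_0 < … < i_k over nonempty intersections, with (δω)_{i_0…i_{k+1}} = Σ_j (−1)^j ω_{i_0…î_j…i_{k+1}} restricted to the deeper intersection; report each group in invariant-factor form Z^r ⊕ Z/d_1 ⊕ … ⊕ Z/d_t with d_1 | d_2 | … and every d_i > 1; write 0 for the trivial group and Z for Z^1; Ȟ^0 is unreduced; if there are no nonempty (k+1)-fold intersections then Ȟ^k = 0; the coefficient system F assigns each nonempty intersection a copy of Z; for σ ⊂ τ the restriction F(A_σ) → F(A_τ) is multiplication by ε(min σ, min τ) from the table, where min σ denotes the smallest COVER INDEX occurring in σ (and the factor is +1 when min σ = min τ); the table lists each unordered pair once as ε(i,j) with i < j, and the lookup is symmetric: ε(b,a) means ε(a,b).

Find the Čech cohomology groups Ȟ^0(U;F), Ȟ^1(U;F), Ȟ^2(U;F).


Ȟ^0(U;F) ≅ Z,  Ȟ^1(U;F) ≅ 0,  Ȟ^2(U;F) ≅ Z

nerve of the cover:
  A12={p,q} A13={p,t} A14={q,t} A23={p,r} A24={q,r} A34={r,t}
  A123={p} A124={q} A134={t} A234={r}
C dims 4,6,4; δ0: rk 3, SNF 1^3; δ1: rk 3, SNF 1^3
Ȟ^0 = (4 − 3) − 0 = 1, so Ȟ^0 ≅ Z
Ȟ^1 = (6 − 3) − 3 = 0, so Ȟ^1 ≅ 0
Ȟ^2 = (4 − 0) − 3 = 1, so Ȟ^2 ≅ Z
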